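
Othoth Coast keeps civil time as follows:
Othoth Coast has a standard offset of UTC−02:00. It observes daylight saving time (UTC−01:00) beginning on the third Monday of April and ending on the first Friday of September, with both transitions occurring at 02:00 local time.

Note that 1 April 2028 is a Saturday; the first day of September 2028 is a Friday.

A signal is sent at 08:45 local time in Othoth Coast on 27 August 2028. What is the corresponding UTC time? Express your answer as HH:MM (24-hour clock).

09:45

1 April 2028 is a Saturday, so the first Monday is April 3 and the third is April 17.
1 September 2028 is a Friday, so the first Friday is September 1.
27 August 2028 lies within the daylight-saving period (17 April – 1 September), so Othoth Coast is on daylight time, UTC−01:00.
08:45 local + 1h = 09:45 UTC.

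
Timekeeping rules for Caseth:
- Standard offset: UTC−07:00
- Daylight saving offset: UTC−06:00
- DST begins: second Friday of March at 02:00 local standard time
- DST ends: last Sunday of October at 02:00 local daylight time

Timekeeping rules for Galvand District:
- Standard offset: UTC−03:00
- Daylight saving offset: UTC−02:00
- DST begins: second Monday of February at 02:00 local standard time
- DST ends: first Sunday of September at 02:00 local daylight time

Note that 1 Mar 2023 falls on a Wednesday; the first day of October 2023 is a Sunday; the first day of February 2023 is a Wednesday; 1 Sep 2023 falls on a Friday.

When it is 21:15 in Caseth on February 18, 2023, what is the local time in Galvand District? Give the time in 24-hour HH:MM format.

1 March 2023 is a Wednesday, so the first Friday is March 3 and the second is March 10.
1 October 2023 is a Sunday, so Sundays fall on 1, 8, 15, 22, 29; the last is October 29.
Daylight saving runs 10 March – 29 October; February 18, 2023 is outside that window, so Caseth is on standard time at UTC−07:00.
21:15 Caseth + 7h = 04:15 UTC (rolling into the next day, 19 February 2023).
1 February 2023 is a Wednesday, so the first Monday is February 6 and the second is February 13.
1 September 2023 is a Friday, so the first Sunday is September 3.
At the standard offset (UTC−03:00), 04:15 UTC − 3h = 01:15 Galvand District standard time.
Daylight saving runs 13 February – 3 September; the standard-time date in Galvand District, February 19, 2023, is inside that window, so Galvand District is at UTC−02:00.
04:15 UTC − 2h = 02:15 Galvand District.

02:15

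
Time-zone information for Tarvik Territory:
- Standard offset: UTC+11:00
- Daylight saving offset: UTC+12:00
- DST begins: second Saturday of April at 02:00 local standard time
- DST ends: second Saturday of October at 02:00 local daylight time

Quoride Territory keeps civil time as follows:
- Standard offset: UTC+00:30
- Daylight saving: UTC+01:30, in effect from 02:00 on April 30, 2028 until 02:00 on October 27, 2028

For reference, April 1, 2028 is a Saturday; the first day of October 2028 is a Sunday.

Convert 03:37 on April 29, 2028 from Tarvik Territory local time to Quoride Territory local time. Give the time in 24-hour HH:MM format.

16:07

1 April 2028 is a Saturday, so the first Saturday is April 1 and the second is April 8.
1 October 2028 is a Sunday, so the first Saturday is October 7 and the second is October 14.
April 29, 2028 falls between 8 April and 14 October, so daylight saving is in effect and Tarvik Territory is at UTC+12:00.
03:37 Tarvik Territory − 12h = 15:37 UTC (rolling into the previous day, 28 April 2028).
At the standard offset (UTC+00:30), 15:37 UTC + 0h30m = 16:07 Quoride Territory standard time.
The standard-time date in Quoride Territory, April 28, 2028, is outside the daylight-saving period (30 April – 27 October), so Quoride Territory is on standard time, UTC+00:30.
15:37 UTC + 0h30m = 16:07 Quoride Territory.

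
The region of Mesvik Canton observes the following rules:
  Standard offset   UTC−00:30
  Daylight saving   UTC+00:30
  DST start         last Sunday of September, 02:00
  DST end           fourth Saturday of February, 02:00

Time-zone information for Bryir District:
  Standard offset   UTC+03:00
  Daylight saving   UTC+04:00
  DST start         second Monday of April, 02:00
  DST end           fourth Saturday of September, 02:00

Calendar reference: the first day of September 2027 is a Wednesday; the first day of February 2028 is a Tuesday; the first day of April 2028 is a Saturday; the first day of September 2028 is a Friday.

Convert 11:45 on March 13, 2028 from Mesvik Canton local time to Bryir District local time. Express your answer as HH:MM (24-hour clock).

15:15

1 September 2027 is a Wednesday, so Sundays fall on 5, 12, 19, 26; the last is September 26.
1 February 2028 is a Tuesday, so the first Saturday is February 5 and the fourth is February 26.
March 13, 2028 does not fall between 26 September 2027 and 26 February 2028, so daylight saving is not in effect and Mesvik Canton is at UTC−00:30.
11:45 Mesvik Canton + 0h30m = 12:15 UTC.
1 April 2028 is a Saturday, so the first Monday is April 3 and the second is April 10.
1 September 2028 is a Friday, so the first Saturday is September 2 and the fourth is September 23.
At the standard offset (UTC+03:00), 12:15 UTC + 3h = 15:15 Bryir District standard time.
The standard-time date in Bryir District, March 13, 2028, is outside the daylight-saving period (10 April – 23 September), so Bryir District is on standard time, UTC+03:00.
12:15 UTC + 3h = 15:15 Bryir District.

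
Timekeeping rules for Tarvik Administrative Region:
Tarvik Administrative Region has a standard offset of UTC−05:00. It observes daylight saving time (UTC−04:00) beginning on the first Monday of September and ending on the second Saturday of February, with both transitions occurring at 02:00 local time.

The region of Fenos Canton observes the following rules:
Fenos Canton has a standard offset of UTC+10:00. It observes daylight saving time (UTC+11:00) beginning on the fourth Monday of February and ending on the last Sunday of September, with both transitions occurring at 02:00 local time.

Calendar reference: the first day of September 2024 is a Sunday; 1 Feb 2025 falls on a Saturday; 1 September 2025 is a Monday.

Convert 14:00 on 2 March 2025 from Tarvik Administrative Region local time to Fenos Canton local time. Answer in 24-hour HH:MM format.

1 September 2024 is a Sunday, so the first Monday is September 2.
1 February 2025 is a Saturday, so the first Saturday is February 1 and the second is February 8.
2 March 2025 does not fall between 2 September 2024 and 8 February 2025, so daylight saving is not in effect and Tarvik Administrative Region is at UTC−05:00.
14:00 Tarvik Administrative Region + 5h = 19:00 UTC.
1 February 2025 is a Saturday, so the first Monday is February 3 and the fourth is February 24.
1 September 2025 is a Monday, so Sundays fall on 7, 14, 21, 28; the last is September 28.
At the standard offset (UTC+10:00), 19:00 UTC + 10h = 05:00 Fenos Canton standard time (rolling into the next day, 3 March 2025).
Daylight saving runs 24 February – 28 September; the standard-time date in Fenos Canton, 3 March 2025, is inside that window, so Fenos Canton is at UTC+11:00.
19:00 UTC + 11h = 06:00 Fenos Canton (rolling into the next day, 3 March 2025).

06:00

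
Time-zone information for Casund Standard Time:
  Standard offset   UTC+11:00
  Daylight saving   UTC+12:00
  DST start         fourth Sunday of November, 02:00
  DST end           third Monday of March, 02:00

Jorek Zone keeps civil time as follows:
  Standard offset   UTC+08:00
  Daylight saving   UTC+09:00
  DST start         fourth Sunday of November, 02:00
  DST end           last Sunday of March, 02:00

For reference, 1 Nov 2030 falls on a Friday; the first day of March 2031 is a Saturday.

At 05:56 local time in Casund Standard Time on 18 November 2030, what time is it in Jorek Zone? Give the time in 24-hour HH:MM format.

1 November 2030 is a Friday, so the first Sunday is November 3 and the fourth is November 24.
1 March 2031 is a Saturday, so the first Monday is March 3 and the third is March 17.
18 November 2030 is outside the daylight-saving period (24 November 2030 – 17 March 2031), so Casund Standard Time is on standard time, UTC+11:00.
05:56 Casund Standard Time − 11h = 18:56 UTC (rolling into the previous day, 17 November 2030).
1 November 2030 is a Friday, so the first Sunday is November 3 and the fourth is November 24.
1 March 2031 is a Saturday, so Sundays fall on 2, 9, 16, 23, 30; the last is March 30.
At the standard offset (UTC+08:00), 18:56 UTC + 8h = 02:56 Jorek Zone standard time (rolling into the next day, 18 November 2030).
The standard-time date in Jorek Zone, 18 November 2030, does not fall between 24 November 2030 and 30 March 2031, so daylight saving is not in effect and Jorek Zone is at UTC+08:00.
18:56 UTC + 8h = 02:56 Jorek Zone (rolling into the next day, 18 November 2030).

02:56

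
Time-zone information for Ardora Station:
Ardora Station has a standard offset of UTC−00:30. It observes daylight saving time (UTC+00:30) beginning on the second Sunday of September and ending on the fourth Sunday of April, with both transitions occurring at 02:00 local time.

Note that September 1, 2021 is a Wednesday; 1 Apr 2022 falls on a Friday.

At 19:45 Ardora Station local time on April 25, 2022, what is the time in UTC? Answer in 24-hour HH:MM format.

1 September 2021 is a Wednesday, so the first Sunday is September 5 and the second is September 12.
1 April 2022 is a Friday, so the first Sunday is April 3 and the fourth is April 24.
April 25, 2022 does not fall between 12 September 2021 and 24 April 2022, so daylight saving is not in effect and Ardora Station is at UTC−00:30.
19:45 local + 0h30m = 20:15 UTC.

20:15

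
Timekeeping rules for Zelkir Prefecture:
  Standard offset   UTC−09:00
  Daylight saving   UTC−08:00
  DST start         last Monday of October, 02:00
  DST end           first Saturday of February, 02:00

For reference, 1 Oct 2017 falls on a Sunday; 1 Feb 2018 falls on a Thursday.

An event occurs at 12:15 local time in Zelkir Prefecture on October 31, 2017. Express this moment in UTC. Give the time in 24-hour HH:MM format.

20:15

1 October 2017 is a Sunday, so Mondays fall on 2, 9, 16, 23, 30; the last is October 30.
1 February 2018 is a Thursday, so the first Saturday is February 3.
October 31, 2017 lies within the daylight-saving period (30 October 2017 – 3 February 2018), so Zelkir Prefecture is on daylight time, UTC−08:00.
12:15 local + 8h = 20:15 UTC.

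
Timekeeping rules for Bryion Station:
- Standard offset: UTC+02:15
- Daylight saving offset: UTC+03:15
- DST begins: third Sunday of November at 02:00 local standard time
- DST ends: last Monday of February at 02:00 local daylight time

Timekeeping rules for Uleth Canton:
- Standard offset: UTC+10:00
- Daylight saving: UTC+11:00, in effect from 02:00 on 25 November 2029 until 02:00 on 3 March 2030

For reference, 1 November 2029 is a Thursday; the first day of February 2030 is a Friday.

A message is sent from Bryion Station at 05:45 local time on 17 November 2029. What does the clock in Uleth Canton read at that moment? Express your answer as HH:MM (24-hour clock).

1 November 2029 is a Thursday, so the first Sunday is November 4 and the third is November 18.
1 February 2030 is a Friday, so Mondays fall on 4, 11, 18, 25; the last is February 25.
17 November 2029 is outside the daylight-saving period (18 November 2029 – 25 February 2030), so Bryion Station is on standard time, UTC+02:15.
05:45 Bryion Station − 2h15m = 03:30 UTC.
At the standard offset (UTC+10:00), 03:30 UTC + 10h = 13:30 Uleth Canton standard time.
Daylight saving runs 25 November 2029 – 3 March 2030; the standard-time date in Uleth Canton, 17 November 2029, is outside that window, so Uleth Canton is on standard time at UTC+10:00.
03:30 UTC + 10h = 13:30 Uleth Canton.

13:30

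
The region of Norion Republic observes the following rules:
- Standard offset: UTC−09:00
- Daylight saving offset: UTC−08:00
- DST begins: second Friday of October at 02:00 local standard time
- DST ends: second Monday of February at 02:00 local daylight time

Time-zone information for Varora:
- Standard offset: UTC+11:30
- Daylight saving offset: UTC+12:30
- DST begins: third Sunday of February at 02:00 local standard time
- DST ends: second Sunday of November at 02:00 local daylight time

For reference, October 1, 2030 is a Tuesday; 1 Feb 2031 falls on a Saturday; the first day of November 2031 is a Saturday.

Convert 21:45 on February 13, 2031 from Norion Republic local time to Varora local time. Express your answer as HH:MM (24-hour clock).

1 October 2030 is a Tuesday, so the first Friday is October 4 and the second is October 11.
1 February 2031 is a Saturday, so the first Monday is February 3 and the second is February 10.
Daylight saving runs 11 October 2030 – 10 February 2031; February 13, 2031 is outside that window, so Norion Republic is on standard time at UTC−09:00.
21:45 Norion Republic + 9h = 06:45 UTC (rolling into the next day, 14 February 2031).
1 February 2031 is a Saturday, so the first Sunday is February 2 and the third is February 16.
1 November 2031 is a Saturday, so the first Sunday is November 2 and the second is November 9.
At the standard offset (UTC+11:30), 06:45 UTC + 11h30m = 18:15 Varora standard time.
The standard-time date in Varora, February 14, 2031, does not fall between 16 February and 9 November, so daylight saving is not in effect and Varora is at UTC+11:30.
06:45 UTC + 11h30m = 18:15 Varora.

18:15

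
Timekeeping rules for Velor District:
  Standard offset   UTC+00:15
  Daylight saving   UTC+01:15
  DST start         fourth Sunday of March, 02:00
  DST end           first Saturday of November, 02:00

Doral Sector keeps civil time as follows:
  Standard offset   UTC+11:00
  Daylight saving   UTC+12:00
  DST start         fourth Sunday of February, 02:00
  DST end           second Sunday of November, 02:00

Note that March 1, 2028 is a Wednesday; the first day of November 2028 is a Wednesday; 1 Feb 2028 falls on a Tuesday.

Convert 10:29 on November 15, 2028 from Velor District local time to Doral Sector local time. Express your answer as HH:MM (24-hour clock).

1 March 2028 is a Wednesday, so the first Sunday is March 5 and the fourth is March 26.
1 November 2028 is a Wednesday, so the first Saturday is November 4.
November 15, 2028 is outside the daylight-saving period (26 March – 4 November), so Velor District is on standard time, UTC+00:15.
10:29 Velor District − 0h15m = 10:14 UTC.
1 February 2028 is a Tuesday, so the first Sunday is February 6 and the fourth is February 27.
1 November 2028 is a Wednesday, so the first Sunday is November 5 and the second is November 12.
At the standard offset (UTC+11:00), 10:14 UTC + 11h = 21:14 Doral Sector standard time.
The standard-time date in Doral Sector, November 15, 2028, does not fall between 27 February and 12 November, so daylight saving is not in effect and Doral Sector is at UTC+11:00.
10:14 UTC + 11h = 21:14 Doral Sector.

21:14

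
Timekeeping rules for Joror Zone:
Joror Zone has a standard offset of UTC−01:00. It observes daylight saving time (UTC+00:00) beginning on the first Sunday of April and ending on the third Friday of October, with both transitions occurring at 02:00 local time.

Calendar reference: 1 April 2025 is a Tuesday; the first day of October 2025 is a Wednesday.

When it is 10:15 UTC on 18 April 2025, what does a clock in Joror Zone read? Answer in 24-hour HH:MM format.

1 April 2025 is a Tuesday, so the first Sunday is April 6.
1 October 2025 is a Wednesday, so the first Friday is October 3 and the third is October 17.
At the standard offset (UTC−01:00), 10:15 UTC − 1h = 09:15 Joror Zone standard time.
The standard-time date in Joror Zone, 18 April 2025, lies within the daylight-saving period (6 April – 17 October), so Joror Zone is on daylight time, UTC+00:00.
10:15 UTC + 0h = 10:15 local.

10:15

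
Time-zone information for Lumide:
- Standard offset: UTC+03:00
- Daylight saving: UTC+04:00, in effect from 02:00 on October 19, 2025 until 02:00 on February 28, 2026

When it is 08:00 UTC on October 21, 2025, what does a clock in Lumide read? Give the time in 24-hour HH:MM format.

At the standard offset (UTC+03:00), 08:00 UTC + 3h = 11:00 Lumide standard time.
The standard-time date in Lumide, October 21, 2025, falls between 19 October 2025 and 28 February 2026, so daylight saving is in effect and Lumide is at UTC+04:00.
08:00 UTC + 4h = 12:00 local.

12:00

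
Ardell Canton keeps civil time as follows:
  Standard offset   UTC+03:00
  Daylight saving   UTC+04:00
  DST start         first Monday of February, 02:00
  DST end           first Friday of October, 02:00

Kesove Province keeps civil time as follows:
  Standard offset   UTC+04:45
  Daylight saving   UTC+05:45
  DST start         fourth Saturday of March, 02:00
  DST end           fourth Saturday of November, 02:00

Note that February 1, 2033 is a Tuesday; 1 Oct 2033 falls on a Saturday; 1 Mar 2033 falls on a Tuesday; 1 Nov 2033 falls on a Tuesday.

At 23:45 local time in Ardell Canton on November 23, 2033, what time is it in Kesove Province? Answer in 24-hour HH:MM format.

02:30

1 February 2033 is a Tuesday, so the first Monday is February 7.
1 October 2033 is a Saturday, so the first Friday is October 7.
November 23, 2033 does not fall between 7 February and 7 October, so daylight saving is not in effect and Ardell Canton is at UTC+03:00.
23:45 Ardell Canton − 3h = 20:45 UTC.
1 March 2033 is a Tuesday, so the first Saturday is March 5 and the fourth is March 26.
1 November 2033 is a Tuesday, so the first Saturday is November 5 and the fourth is November 26.
At the standard offset (UTC+04:45), 20:45 UTC + 4h45m = 01:30 Kesove Province standard time (rolling into the next day, 24 November 2033).
The standard-time date in Kesove Province, November 24, 2033, lies within the daylight-saving period (26 March – 26 November), so Kesove Province is on daylight time, UTC+05:45.
20:45 UTC + 5h45m = 02:30 Kesove Province (rolling into the next day, 24 November 2033).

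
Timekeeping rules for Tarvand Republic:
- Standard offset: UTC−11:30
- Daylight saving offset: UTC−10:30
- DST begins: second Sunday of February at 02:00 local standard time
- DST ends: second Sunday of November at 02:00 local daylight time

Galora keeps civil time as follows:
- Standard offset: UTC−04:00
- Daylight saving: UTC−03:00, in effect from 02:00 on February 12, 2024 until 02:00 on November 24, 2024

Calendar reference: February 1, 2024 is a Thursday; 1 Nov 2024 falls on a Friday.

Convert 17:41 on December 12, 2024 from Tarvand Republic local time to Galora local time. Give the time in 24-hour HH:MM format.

1 February 2024 is a Thursday, so the first Sunday is February 4 and the second is February 11.
1 November 2024 is a Friday, so the first Sunday is November 3 and the second is November 10.
December 12, 2024 is outside the daylight-saving period (11 February – 10 November), so Tarvand Republic is on standard time, UTC−11:30.
17:41 Tarvand Republic + 11h30m = 05:11 UTC (rolling into the next day, 13 December 2024).
At the standard offset (UTC−04:00), 05:11 UTC − 4h = 01:11 Galora standard time.
The standard-time date in Galora, December 13, 2024, is outside the daylight-saving period (12 February – 24 November), so Galora is on standard time, UTC−04:00.
05:11 UTC − 4h = 01:11 Galora.

01:11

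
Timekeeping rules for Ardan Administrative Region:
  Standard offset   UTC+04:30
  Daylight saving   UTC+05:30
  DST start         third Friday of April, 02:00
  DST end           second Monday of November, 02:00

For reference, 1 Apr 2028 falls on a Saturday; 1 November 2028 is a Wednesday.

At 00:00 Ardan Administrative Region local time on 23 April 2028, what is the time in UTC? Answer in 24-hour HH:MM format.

1 April 2028 is a Saturday, so the first Friday is April 7 and the third is April 21.
1 November 2028 is a Wednesday, so the first Monday is November 6 and the second is November 13.
Daylight saving runs 21 April – 13 November; 23 April 2028 is inside that window, so Ardan Administrative Region is at UTC+05:30.
00:00 local − 5h30m = 18:30 UTC (rolling into the previous day, 22 April 2028).

18:30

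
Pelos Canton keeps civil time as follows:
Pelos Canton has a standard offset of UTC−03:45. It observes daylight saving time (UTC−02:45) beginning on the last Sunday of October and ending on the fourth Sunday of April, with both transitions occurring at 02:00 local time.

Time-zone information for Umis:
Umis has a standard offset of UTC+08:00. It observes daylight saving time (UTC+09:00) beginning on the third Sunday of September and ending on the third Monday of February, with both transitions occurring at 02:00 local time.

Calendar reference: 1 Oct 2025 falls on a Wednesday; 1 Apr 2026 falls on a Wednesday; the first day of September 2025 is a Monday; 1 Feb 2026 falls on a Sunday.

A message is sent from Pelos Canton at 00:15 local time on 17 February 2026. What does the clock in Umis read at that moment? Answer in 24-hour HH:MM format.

11:00

1 October 2025 is a Wednesday, so Sundays fall on 5, 12, 19, 26; the last is October 26.
1 April 2026 is a Wednesday, so the first Sunday is April 5 and the fourth is April 26.
Daylight saving runs 26 October 2025 – 26 April 2026; 17 February 2026 is inside that window, so Pelos Canton is at UTC−02:45.
00:15 Pelos Canton + 2h45m = 03:00 UTC.
1 September 2025 is a Monday, so the first Sunday is September 7 and the third is September 21.
1 February 2026 is a Sunday, so the first Monday is February 2 and the third is February 16.
At the standard offset (UTC+08:00), 03:00 UTC + 8h = 11:00 Umis standard time.
The standard-time date in Umis, 17 February 2026, does not fall between 21 September 2025 and 16 February 2026, so daylight saving is not in effect and Umis is at UTC+08:00.
03:00 UTC + 8h = 11:00 Umis.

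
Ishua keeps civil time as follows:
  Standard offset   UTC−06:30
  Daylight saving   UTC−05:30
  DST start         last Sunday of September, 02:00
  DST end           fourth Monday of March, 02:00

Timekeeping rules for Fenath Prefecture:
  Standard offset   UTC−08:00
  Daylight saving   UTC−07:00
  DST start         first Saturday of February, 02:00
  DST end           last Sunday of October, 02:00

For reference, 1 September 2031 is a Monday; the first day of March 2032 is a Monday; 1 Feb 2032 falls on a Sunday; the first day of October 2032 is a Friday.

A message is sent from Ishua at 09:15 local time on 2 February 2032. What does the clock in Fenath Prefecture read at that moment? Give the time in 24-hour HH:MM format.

06:45

1 September 2031 is a Monday, so Sundays fall on 7, 14, 21, 28; the last is September 28.
1 March 2032 is a Monday, so the first Monday is March 1 and the fourth is March 22.
2 February 2032 lies within the daylight-saving period (28 September 2031 – 22 March 2032), so Ishua is on daylight time, UTC−05:30.
09:15 Ishua + 5h30m = 14:45 UTC.
1 February 2032 is a Sunday, so the first Saturday is February 7.
1 October 2032 is a Friday, so Sundays fall on 3, 10, 17, 24, 31; the last is October 31.
At the standard offset (UTC−08:00), 14:45 UTC − 8h = 06:45 Fenath Prefecture standard time.
Daylight saving runs 7 February – 31 October; the standard-time date in Fenath Prefecture, 2 February 2032, is outside that window, so Fenath Prefecture is on standard time at UTC−08:00.
14:45 UTC − 8h = 06:45 Fenath Prefecture.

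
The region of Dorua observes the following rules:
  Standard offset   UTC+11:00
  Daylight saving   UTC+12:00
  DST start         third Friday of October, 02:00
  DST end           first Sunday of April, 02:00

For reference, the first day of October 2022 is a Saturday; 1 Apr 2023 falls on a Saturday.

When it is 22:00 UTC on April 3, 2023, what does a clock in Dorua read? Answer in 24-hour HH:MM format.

09:00

1 October 2022 is a Saturday, so the first Friday is October 7 and the third is October 21.
1 April 2023 is a Saturday, so the first Sunday is April 2.
At the standard offset (UTC+11:00), 22:00 UTC + 11h = 09:00 Dorua standard time (rolling into the next day, 4 April 2023).
The standard-time date in Dorua, April 4, 2023, is outside the daylight-saving period (21 October 2022 – 2 April 2023), so Dorua is on standard time, UTC+11:00.
22:00 UTC + 11h = 09:00 local (rolling into the next day, 4 April 2023).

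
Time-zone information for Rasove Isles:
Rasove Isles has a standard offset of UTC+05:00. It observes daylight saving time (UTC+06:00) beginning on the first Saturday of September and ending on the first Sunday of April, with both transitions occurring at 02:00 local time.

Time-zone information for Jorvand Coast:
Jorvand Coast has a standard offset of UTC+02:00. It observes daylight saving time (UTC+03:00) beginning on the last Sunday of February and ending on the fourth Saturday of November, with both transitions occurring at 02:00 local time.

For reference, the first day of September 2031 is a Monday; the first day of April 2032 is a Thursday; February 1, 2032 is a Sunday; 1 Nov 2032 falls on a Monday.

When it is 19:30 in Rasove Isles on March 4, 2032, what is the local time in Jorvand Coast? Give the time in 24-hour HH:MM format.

1 September 2031 is a Monday, so the first Saturday is September 6.
1 April 2032 is a Thursday, so the first Sunday is April 4.
March 4, 2032 falls between 6 September 2031 and 4 April 2032, so daylight saving is in effect and Rasove Isles is at UTC+06:00.
19:30 Rasove Isles − 6h = 13:30 UTC.
1 February 2032 is a Sunday, so Sundays fall on 1, 8, 15, 22, 29; the last is February 29.
1 November 2032 is a Monday, so the first Saturday is November 6 and the fourth is November 27.
At the standard offset (UTC+02:00), 13:30 UTC + 2h = 15:30 Jorvand Coast standard time.
The standard-time date in Jorvand Coast, March 4, 2032, falls between 29 February and 27 November, so daylight saving is in effect and Jorvand Coast is at UTC+03:00.
13:30 UTC + 3h = 16:30 Jorvand Coast.

16:30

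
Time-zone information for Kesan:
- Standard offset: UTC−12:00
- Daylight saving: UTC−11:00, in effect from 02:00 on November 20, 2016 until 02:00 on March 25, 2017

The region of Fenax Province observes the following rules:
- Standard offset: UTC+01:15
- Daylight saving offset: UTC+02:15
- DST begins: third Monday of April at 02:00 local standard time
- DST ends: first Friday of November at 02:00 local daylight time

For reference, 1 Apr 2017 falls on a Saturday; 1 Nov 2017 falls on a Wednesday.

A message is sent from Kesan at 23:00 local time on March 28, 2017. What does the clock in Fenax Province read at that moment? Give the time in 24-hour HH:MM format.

12:15

March 28, 2017 does not fall between 20 November 2016 and 25 March 2017, so daylight saving is not in effect and Kesan is at UTC−12:00.
23:00 Kesan + 12h = 11:00 UTC (rolling into the next day, 29 March 2017).
1 April 2017 is a Saturday, so the first Monday is April 3 and the third is April 17.
1 November 2017 is a Wednesday, so the first Friday is November 3.
At the standard offset (UTC+01:15), 11:00 UTC + 1h15m = 12:15 Fenax Province standard time.
The standard-time date in Fenax Province, March 29, 2017, is outside the daylight-saving period (17 April – 3 November), so Fenax Province is on standard time, UTC+01:15.
11:00 UTC + 1h15m = 12:15 Fenax Province.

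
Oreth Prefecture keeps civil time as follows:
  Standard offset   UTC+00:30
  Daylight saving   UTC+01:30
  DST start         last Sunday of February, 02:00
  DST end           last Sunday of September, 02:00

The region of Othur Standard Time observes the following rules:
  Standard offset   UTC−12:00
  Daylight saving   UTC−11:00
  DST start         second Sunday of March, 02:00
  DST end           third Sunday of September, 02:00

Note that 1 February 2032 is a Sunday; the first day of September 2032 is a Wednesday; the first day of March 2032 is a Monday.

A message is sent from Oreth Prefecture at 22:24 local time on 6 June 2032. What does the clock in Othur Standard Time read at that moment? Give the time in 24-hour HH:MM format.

1 February 2032 is a Sunday, so Sundays fall on 1, 8, 15, 22, 29; the last is February 29.
1 September 2032 is a Wednesday, so Sundays fall on 5, 12, 19, 26; the last is September 26.
6 June 2032 falls between 29 February and 26 September, so daylight saving is in effect and Oreth Prefecture is at UTC+01:30.
22:24 Oreth Prefecture − 1h30m = 20:54 UTC.
1 March 2032 is a Monday, so the first Sunday is March 7 and the second is March 14.
1 September 2032 is a Wednesday, so the first Sunday is September 5 and the third is September 19.
At the standard offset (UTC−12:00), 20:54 UTC − 12h = 08:54 Othur Standard Time standard time.
The standard-time date in Othur Standard Time, 6 June 2032, falls between 14 March and 19 September, so daylight saving is in effect and Othur Standard Time is at UTC−11:00.
20:54 UTC − 11h = 09:54 Othur Standard Time.

09:54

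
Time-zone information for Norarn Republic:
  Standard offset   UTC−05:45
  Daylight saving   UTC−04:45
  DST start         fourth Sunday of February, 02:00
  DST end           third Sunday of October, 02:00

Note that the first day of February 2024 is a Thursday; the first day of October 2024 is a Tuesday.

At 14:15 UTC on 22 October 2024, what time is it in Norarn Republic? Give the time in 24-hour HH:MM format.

1 February 2024 is a Thursday, so the first Sunday is February 4 and the fourth is February 25.
1 October 2024 is a Tuesday, so the first Sunday is October 6 and the third is October 20.
At the standard offset (UTC−05:45), 14:15 UTC − 5h45m = 08:30 Norarn Republic standard time.
The standard-time date in Norarn Republic, 22 October 2024, is outside the daylight-saving period (25 February – 20 October), so Norarn Republic is on standard time, UTC−05:45.
14:15 UTC − 5h45m = 08:30 local.

08:30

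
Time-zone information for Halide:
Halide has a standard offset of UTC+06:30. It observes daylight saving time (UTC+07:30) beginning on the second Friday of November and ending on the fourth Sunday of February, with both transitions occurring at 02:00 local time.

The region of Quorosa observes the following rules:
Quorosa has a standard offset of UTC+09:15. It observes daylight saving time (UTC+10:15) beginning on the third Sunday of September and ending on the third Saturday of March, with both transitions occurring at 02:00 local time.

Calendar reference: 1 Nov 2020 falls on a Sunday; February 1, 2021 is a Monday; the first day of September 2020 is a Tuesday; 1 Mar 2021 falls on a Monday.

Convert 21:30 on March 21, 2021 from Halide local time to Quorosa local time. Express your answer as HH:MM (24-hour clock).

00:15

1 November 2020 is a Sunday, so the first Friday is November 6 and the second is November 13.
1 February 2021 is a Monday, so the first Sunday is February 7 and the fourth is February 28.
Daylight saving runs 13 November 2020 – 28 February 2021; March 21, 2021 is outside that window, so Halide is on standard time at UTC+06:30.
21:30 Halide − 6h30m = 15:00 UTC.
1 September 2020 is a Tuesday, so the first Sunday is September 6 and the third is September 20.
1 March 2021 is a Monday, so the first Saturday is March 6 and the third is March 20.
At the standard offset (UTC+09:15), 15:00 UTC + 9h15m = 00:15 Quorosa standard time (rolling into the next day, 22 March 2021).
The standard-time date in Quorosa, March 22, 2021, does not fall between 20 September 2020 and 20 March 2021, so daylight saving is not in effect and Quorosa is at UTC+09:15.
15:00 UTC + 9h15m = 00:15 Quorosa (rolling into the next day, 22 March 2021).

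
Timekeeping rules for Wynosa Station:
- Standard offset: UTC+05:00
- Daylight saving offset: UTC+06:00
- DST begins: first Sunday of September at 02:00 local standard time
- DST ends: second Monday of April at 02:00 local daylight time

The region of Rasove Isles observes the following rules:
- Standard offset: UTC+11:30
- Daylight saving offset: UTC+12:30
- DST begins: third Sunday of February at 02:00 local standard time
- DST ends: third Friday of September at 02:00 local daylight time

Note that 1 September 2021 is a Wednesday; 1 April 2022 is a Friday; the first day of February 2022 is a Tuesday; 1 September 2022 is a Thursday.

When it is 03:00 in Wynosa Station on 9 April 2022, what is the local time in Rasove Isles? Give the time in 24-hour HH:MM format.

09:30

1 September 2021 is a Wednesday, so the first Sunday is September 5.
1 April 2022 is a Friday, so the first Monday is April 4 and the second is April 11.
9 April 2022 falls between 5 September 2021 and 11 April 2022, so daylight saving is in effect and Wynosa Station is at UTC+06:00.
03:00 Wynosa Station − 6h = 21:00 UTC (rolling into the previous day, 8 April 2022).
1 February 2022 is a Tuesday, so the first Sunday is February 6 and the third is February 20.
1 September 2022 is a Thursday, so the first Friday is September 2 and the third is September 16.
At the standard offset (UTC+11:30), 21:00 UTC + 11h30m = 08:30 Rasove Isles standard time (rolling into the next day, 9 April 2022).
The standard-time date in Rasove Isles, 9 April 2022, lies within the daylight-saving period (20 February – 16 September), so Rasove Isles is on daylight time, UTC+12:30.
21:00 UTC + 12h30m = 09:30 Rasove Isles (rolling into the next day, 9 April 2022).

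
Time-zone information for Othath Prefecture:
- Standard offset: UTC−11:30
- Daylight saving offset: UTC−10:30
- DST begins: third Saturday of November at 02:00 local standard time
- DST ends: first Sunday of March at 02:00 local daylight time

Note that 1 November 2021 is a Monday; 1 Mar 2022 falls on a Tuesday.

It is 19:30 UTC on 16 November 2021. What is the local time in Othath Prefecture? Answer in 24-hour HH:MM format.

08:00

1 November 2021 is a Monday, so the first Saturday is November 6 and the third is November 20.
1 March 2022 is a Tuesday, so the first Sunday is March 6.
At the standard offset (UTC−11:30), 19:30 UTC − 11h30m = 08:00 Othath Prefecture standard time.
Daylight saving runs 20 November 2021 – 6 March 2022; the standard-time date in Othath Prefecture, 16 November 2021, is outside that window, so Othath Prefecture is on standard time at UTC−11:30.
19:30 UTC − 11h30m = 08:00 local.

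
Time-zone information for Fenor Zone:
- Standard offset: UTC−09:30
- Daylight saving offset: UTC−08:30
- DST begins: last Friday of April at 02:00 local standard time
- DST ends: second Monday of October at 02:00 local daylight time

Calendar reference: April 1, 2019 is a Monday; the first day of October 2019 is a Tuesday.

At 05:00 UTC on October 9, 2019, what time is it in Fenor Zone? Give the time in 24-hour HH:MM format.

1 April 2019 is a Monday, so Fridays fall on 5, 12, 19, 26; the last is April 26.
1 October 2019 is a Tuesday, so the first Monday is October 7 and the second is October 14.
At the standard offset (UTC−09:30), 05:00 UTC − 9h30m = 19:30 Fenor Zone standard time (rolling into the previous day, 8 October 2019).
Daylight saving runs 26 April – 14 October; the standard-time date in Fenor Zone, October 8, 2019, is inside that window, so Fenor Zone is at UTC−08:30.
05:00 UTC − 8h30m = 20:30 local (rolling into the previous day, 8 October 2019).

20:30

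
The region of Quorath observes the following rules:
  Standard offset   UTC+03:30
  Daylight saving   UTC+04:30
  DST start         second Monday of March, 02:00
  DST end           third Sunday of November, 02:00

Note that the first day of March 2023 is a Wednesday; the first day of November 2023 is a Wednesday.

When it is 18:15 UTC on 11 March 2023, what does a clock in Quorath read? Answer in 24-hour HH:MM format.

21:45

1 March 2023 is a Wednesday, so the first Monday is March 6 and the second is March 13.
1 November 2023 is a Wednesday, so the first Sunday is November 5 and the third is November 19.
At the standard offset (UTC+03:30), 18:15 UTC + 3h30m = 21:45 Quorath standard time.
The standard-time date in Quorath, 11 March 2023, is outside the daylight-saving period (13 March – 19 November), so Quorath is on standard time, UTC+03:30.
18:15 UTC + 3h30m = 21:45 local.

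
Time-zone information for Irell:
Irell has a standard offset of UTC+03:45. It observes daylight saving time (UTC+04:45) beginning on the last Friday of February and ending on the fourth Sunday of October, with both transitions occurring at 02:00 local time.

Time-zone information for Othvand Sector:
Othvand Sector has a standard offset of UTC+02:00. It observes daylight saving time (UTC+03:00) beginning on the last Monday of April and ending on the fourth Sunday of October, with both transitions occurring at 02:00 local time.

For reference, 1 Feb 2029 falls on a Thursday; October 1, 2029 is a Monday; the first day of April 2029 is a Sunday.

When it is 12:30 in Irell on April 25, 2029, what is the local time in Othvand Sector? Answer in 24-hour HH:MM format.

09:45

1 February 2029 is a Thursday, so Fridays fall on 2, 9, 16, 23; the last is February 23.
1 October 2029 is a Monday, so the first Sunday is October 7 and the fourth is October 28.
April 25, 2029 lies within the daylight-saving period (23 February – 28 October), so Irell is on daylight time, UTC+04:45.
12:30 Irell − 4h45m = 07:45 UTC.
1 April 2029 is a Sunday, so Mondays fall on 2, 9, 16, 23, 30; the last is April 30.
1 October 2029 is a Monday, so the first Sunday is October 7 and the fourth is October 28.
At the standard offset (UTC+02:00), 07:45 UTC + 2h = 09:45 Othvand Sector standard time.
The standard-time date in Othvand Sector, April 25, 2029, does not fall between 30 April and 28 October, so daylight saving is not in effect and Othvand Sector is at UTC+02:00.
07:45 UTC + 2h = 09:45 Othvand Sector.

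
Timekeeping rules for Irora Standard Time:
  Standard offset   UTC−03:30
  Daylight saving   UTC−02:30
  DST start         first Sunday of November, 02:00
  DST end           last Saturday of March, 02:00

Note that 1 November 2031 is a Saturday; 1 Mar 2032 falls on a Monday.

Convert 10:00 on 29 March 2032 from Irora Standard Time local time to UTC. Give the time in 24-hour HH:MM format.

13:30

1 November 2031 is a Saturday, so the first Sunday is November 2.
1 March 2032 is a Monday, so Saturdays fall on 6, 13, 20, 27; the last is March 27.
Daylight saving runs 2 November 2031 – 27 March 2032; 29 March 2032 is outside that window, so Irora Standard Time is on standard time at UTC−03:30.
10:00 local + 3h30m = 13:30 UTC.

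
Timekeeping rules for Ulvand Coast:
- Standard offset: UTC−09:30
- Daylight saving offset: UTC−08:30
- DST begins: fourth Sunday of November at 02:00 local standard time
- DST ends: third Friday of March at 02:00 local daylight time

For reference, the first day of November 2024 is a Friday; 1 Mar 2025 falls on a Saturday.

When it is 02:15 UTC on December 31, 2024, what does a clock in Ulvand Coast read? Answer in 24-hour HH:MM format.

17:45

1 November 2024 is a Friday, so the first Sunday is November 3 and the fourth is November 24.
1 March 2025 is a Saturday, so the first Friday is March 7 and the third is March 21.
At the standard offset (UTC−09:30), 02:15 UTC − 9h30m = 16:45 Ulvand Coast standard time (rolling into the previous day, 30 December 2024).
The standard-time date in Ulvand Coast, December 30, 2024, falls between 24 November 2024 and 21 March 2025, so daylight saving is in effect and Ulvand Coast is at UTC−08:30.
02:15 UTC − 8h30m = 17:45 local (rolling into the previous day, 30 December 2024).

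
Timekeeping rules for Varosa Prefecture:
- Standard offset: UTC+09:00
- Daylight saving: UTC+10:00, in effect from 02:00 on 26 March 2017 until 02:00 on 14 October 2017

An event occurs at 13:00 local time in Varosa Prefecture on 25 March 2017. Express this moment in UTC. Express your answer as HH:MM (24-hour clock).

04:00

Daylight saving runs 26 March – 14 October; 25 March 2017 is outside that window, so Varosa Prefecture is on standard time at UTC+09:00.
13:00 local − 9h = 04:00 UTC.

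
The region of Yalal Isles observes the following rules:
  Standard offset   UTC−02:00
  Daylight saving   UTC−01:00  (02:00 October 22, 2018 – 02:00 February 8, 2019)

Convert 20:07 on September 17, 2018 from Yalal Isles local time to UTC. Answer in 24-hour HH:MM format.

22:07

September 17, 2018 is outside the daylight-saving period (22 October 2018 – 8 February 2019), so Yalal Isles is on standard time, UTC−02:00.
20:07 local + 2h = 22:07 UTC.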